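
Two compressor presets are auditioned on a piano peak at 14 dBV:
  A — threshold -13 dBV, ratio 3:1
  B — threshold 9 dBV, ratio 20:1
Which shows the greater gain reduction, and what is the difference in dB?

A: 27 dB over, compressed to 9 dB over, so 18 dB of GR.
B: 5 dB over, compressed to 0.25 dB over, so 4.75 dB of GR.
Difference: 13.25 dB in favour of A.

A, by 13.25 dB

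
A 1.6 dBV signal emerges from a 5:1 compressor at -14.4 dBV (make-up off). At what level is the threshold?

-18.4 dBV

Input is 20 dB above T (since output overshoot × R = input overshoot: (-14.4 − T)·5 = 1.6 − T gives T = -18.4 dBV).
Check: -18.4 + (1.6 − (-18.4))/5 = -18.4 + 4 = -14.4 dBV. ✓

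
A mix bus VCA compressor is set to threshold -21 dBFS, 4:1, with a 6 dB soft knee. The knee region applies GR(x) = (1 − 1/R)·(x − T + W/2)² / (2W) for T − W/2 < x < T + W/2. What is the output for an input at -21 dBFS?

-21.5625 dBFS

x − T + W/2 = -21 − (-21) + 3 = 3.
GR = (1 − 1/4) × 3² / 12 = 0.75 × 9 / 12 = 0.5625 dB.
Output = -21 − 0.5625 = -21.5625 dBFS.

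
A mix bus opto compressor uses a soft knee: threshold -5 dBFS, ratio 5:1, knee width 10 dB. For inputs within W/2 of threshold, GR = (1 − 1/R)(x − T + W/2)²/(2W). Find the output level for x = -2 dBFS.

x − T + W/2 = -2 − (-5) + 5 = 8.
GR = (1 − 1/5) × 8² / 20 = 0.8 × 64 / 20 = 2.56 dB.
Output = -2 − 2.56 = -4.56 dBFS.

-4.56 dBFS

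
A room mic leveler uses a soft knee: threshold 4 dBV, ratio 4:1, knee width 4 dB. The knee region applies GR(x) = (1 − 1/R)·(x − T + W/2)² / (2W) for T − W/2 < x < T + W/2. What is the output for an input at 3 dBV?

2.90625 dBV

x − T + W/2 = 3 − 4 + 2 = 1.
GR = (1 − 1/4) × 1² / 8 = 0.75 × 1 / 8 = 0.09375 dB.
Output = 3 − 0.09375 = 2.90625 dBV.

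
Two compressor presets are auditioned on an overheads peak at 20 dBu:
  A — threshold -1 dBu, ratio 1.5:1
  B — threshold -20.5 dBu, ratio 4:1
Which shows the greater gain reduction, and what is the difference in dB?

A: GR = 21 − 21/1.5 = 7 dB.
B: GR = 40.5 − 40.5/4 = 30.375 dB.
B reduces 23.375 dB more.

B, by 23.375 dB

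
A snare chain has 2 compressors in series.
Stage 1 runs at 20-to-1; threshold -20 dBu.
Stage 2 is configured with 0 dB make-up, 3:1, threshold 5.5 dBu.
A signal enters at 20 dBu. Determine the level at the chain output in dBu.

-18 dBu

Stage 1: overshoot 40 dB → 40/20 = 2 dB → -18 dBu.
Stage 2: -18 dBu ≤ 5.5 dBu, so stage 2 doesn't engage; output -18 dBu.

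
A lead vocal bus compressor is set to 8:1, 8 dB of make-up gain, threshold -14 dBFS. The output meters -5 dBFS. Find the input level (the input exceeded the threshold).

-6 dBFS

Stripping the +8 dB make-up gives -13 dBFS at the gain stage.
That's 1 dB above the -14 dBFS threshold.
Undo the ratio: input overshoot = 1 × 8 = 8 dB, giving input = -6 dBFS.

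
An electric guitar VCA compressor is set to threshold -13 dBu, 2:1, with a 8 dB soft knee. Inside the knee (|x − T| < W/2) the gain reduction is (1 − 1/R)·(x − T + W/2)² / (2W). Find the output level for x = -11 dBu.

x − T + W/2 = -11 − (-13) + 4 = 6.
GR = (1 − 1/2) × 6² / 16 = 0.5 × 36 / 16 = 1.125 dB.
Output = -11 − 1.125 = -12.125 dBu.

-12.125 dBu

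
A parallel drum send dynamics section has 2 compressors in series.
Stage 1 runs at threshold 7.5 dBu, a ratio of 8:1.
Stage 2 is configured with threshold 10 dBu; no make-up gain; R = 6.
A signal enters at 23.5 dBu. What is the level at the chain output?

Stage 1: 23.5 dBu is 16 dB over 7.5 dBu; at 8:1 that becomes 2 dB over, giving 9.5 dBu.
Stage 2: below threshold (9.5 ≤ 10); passes unchanged; output 9.5 dBu.

9.5 dBu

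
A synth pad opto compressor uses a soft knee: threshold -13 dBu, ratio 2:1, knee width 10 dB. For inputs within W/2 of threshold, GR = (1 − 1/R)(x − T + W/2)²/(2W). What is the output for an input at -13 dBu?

-13.625 dBu

x − T + W/2 = -13 − (-13) + 5 = 5.
GR = (1 − 1/2) × 5² / 20 = 0.5 × 25 / 20 = 0.625 dB.
Output = -13 − 0.625 = -13.625 dBu.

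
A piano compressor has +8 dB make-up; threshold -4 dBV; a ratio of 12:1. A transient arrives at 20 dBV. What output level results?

Overshoot: 20 − (-4) = 24 dB.
12:1 compression reduces that to 24/12 = 2 dB over.
So the level is -4 + 2 = -2 dBV; make-up adds 8 dB, giving 6 dBV.

6 dBV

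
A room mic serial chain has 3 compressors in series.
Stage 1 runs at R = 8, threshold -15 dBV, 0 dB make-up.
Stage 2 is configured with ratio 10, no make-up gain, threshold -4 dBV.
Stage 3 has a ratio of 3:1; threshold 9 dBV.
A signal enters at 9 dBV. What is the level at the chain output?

Stage 1: 24 dB above -15 dBV, reduced 8:1 to 3 dB above → -12 dBV.
Stage 2: below threshold (-12 ≤ -4); passes unchanged; output -12 dBV.
Stage 3: -12 dBV is at or below the 9 dBV threshold — no compression; output -12 dBV.

-12 dBV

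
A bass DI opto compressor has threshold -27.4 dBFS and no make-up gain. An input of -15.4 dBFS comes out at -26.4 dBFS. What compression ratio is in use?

12:1

Input overshoot = -15.4 − (-27.4) = 12 dB; output overshoot = -26.4 − (-27.4) = 1 dB.
Ratio = 12 / 1 = 12.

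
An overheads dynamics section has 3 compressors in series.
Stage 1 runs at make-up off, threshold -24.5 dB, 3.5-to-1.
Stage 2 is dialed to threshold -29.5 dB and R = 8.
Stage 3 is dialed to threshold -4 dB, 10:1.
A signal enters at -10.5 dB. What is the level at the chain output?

Stage 1: overshoot 14 dB → 14/3.5 = 4 dB → -20.5 dB.
Stage 2: -20.5 dB is 9 dB over -29.5 dB; at 8:1 that becomes 1.125 dB over, giving -28.375 dB.
Stage 3: below threshold (-28.375 ≤ -4); passes unchanged; output -28.375 dB.

-28.375 dB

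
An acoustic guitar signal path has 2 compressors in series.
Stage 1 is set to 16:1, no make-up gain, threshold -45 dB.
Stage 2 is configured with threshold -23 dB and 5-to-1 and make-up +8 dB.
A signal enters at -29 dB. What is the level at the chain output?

Stage 1: overshoot 16 dB → 16/16 = 1 dB → -44 dB.
Stage 2: -44 dB is at or below the -23 dB threshold — no compression; make-up brings it to -36 dB.

-36 dB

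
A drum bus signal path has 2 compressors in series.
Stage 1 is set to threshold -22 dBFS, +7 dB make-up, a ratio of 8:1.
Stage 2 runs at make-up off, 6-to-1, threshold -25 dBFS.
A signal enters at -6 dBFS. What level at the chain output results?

-23 dBFS

Stage 1: -6 dBFS is 16 dB over -22 dBFS; at 8:1 that becomes 2 dB over, giving -20 dBFS; +7 dB make-up → -13 dBFS.
Stage 2: 12 dB above -25 dBFS, reduced 6:1 to 2 dB above → -23 dBFS.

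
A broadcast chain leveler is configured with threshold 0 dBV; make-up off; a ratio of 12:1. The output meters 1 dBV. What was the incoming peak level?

12 dBV

That's 1 dB above the 0 dBV threshold.
Input overshoot = R × output overshoot = 12 dB → input = 0 + 12 = 12 dBV.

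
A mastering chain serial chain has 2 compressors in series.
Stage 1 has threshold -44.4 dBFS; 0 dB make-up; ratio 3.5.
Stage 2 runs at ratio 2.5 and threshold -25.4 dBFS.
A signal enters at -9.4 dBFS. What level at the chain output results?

Stage 1: overshoot 35 dB → 35/3.5 = 10 dB → -34.4 dBFS.
Stage 2: below threshold (-34.4 ≤ -25.4); passes unchanged; output -34.4 dBFS.

-34.4 dBFS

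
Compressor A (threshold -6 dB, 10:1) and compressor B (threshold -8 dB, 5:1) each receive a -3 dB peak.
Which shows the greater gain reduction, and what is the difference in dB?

B, by 1.3 dB

A: GR = 3 − 3/10 = 2.7 dB.
B: GR = 5 − 5/5 = 4 dB.
B reduces 1.3 dB more.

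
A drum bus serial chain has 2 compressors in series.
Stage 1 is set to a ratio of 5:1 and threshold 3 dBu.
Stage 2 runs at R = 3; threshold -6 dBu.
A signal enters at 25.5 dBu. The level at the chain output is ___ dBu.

Stage 1: 25.5 dBu is 22.5 dB over 3 dBu; at 5:1 that becomes 4.5 dB over, giving 7.5 dBu.
Stage 2: 7.5 dBu is 13.5 dB over -6 dBu; at 3:1 that becomes 4.5 dB over, giving -1.5 dBu.

-1.5 dBu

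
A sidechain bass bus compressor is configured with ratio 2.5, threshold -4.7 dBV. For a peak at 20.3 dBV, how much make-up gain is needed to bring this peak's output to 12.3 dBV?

The peak compresses to -4.7 + 25/2.5 = 5.3 dBV.
To reach 12.3 dBV requires 12.3 − 5.3 = 7 dB of make-up.

7 dB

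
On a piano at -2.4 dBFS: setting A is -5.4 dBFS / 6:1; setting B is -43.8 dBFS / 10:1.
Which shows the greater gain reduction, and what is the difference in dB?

A: overshoot 3 dB → output overshoot 0.5 dB → GR 2.5 dB.
B: overshoot 41.4 dB → output overshoot 4.14 dB → GR 37.26 dB.
Difference: 34.76 dB in favour of B.

B, by 34.76 dB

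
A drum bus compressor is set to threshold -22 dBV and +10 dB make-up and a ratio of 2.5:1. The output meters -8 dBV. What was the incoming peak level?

-12 dBV

Remove make-up: -8 − 10 = -18 dBV.
The compressed level sits -18 − (-22) = 4 dB over threshold.
Undo the ratio: input overshoot = 4 × 2.5 = 10 dB, giving input = -12 dBV.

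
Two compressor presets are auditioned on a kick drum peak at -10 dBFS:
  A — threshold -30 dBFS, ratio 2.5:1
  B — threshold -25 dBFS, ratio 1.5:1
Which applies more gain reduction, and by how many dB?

A, by 7 dB

A: overshoot 20 dB → output overshoot 8 dB → GR 12 dB.
B: overshoot 15 dB → output overshoot 10 dB → GR 5 dB.
A reduces 7 dB more.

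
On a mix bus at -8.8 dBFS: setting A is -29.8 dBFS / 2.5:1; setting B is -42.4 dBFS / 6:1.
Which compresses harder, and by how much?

A: 21 dB over, compressed to 8.4 dB over, so 12.6 dB of GR.
B: 33.6 dB over, compressed to 5.6 dB over, so 28 dB of GR.
Difference: 15.4 dB in favour of B.

B, by 15.4 dB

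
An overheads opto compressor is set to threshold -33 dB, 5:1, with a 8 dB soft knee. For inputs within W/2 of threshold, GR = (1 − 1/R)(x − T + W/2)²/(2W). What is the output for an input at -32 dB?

x − T + W/2 = -32 − (-33) + 4 = 5.
GR = (1 − 1/5) × 5² / 16 = 0.8 × 25 / 16 = 1.25 dB.
Output = -32 − 1.25 = -33.25 dB.

-33.25 dB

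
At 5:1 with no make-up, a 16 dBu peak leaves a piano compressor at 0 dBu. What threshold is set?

-4 dBu

Input is 20 dB above T (since output overshoot × R = input overshoot: (0 − T)·5 = 16 − T gives T = -4 dBu).
Check: -4 + (16 − (-4))/5 = -4 + 4 = 0 dBu. ✓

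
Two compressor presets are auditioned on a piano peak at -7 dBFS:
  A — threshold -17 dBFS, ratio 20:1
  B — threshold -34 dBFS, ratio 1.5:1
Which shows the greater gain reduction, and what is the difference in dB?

A, by 0.5 dB

A: 10 dB over, compressed to 0.5 dB over, so 9.5 dB of GR.
B: 27 dB over, compressed to 18 dB over, so 9 dB of GR.
A applies 0.5 dB more gain reduction.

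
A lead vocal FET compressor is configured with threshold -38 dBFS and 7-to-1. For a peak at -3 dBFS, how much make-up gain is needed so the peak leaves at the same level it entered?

The peak compresses to -38 + 35/7 = -33 dBFS.
To reach -3 dBFS requires -3 − (-33) = 30 dB of make-up.

30 dB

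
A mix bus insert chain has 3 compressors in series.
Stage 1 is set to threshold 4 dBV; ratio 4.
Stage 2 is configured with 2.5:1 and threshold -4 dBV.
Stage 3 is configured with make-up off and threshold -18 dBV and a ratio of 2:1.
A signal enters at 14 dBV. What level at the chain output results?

-8.9 dBV

Stage 1: 14 dBV is 10 dB over 4 dBV; at 4:1 that becomes 2.5 dB over, giving 6.5 dBV.
Stage 2: 6.5 dBV is 10.5 dB over -4 dBV; at 2.5:1 that becomes 4.2 dB over, giving 0.2 dBV.
Stage 3: 0.2 dBV is 18.2 dB over -18 dBV; at 2:1 that becomes 9.1 dB over, giving -8.9 dBV.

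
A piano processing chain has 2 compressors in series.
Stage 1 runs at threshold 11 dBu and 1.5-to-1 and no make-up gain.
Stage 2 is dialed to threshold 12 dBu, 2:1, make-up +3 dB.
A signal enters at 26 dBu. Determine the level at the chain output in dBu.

19.5 dBu

Stage 1: 26 dBu is 15 dB over 11 dBu; at 1.5:1 that becomes 10 dB over, giving 21 dBu.
Stage 2: 9 dB above 12 dBu, reduced 2:1 to 4.5 dB above → 16.5 dBu; +3 dB make-up → 19.5 dBu.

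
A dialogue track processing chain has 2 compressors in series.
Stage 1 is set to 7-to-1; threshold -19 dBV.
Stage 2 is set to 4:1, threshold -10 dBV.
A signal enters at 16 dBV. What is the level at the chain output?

Stage 1: overshoot 35 dB → 35/7 = 5 dB → -14 dBV.
Stage 2: below threshold (-14 ≤ -10); passes unchanged; output -14 dBV.

-14 dBV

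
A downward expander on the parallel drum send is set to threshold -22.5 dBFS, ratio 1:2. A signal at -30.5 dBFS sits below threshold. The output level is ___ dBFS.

-38.5 dBFS

Undershoot = (-22.5) − (-30.5) = 8 dB.
At 1:2, that expands to 16 dB under threshold.
Output = -22.5 − 16 = -38.5 dBFS.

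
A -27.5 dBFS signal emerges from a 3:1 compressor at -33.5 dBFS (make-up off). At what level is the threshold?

Input is 9 dB above T (since output overshoot × R = input overshoot: (-33.5 − T)·3 = -27.5 − T gives T = -36.5 dBFS).
Check: -36.5 + (-27.5 − (-36.5))/3 = -36.5 + 3 = -33.5 dBFS. ✓

-36.5 dBFS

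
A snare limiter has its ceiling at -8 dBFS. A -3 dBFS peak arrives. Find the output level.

-8 dBFS

A brickwall limiter is an ∞:1 compressor: any input above the ceiling is clamped to -8 dBFS.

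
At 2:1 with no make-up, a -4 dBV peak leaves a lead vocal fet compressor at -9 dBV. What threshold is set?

-14 dBV

Gain reduction = -4 − (-9) = 5 dB; output overshoot = GR / (R − 1) = 5 / 1 = 5 dB.
Threshold = output − output overshoot = -9 − 5 = -14 dBV.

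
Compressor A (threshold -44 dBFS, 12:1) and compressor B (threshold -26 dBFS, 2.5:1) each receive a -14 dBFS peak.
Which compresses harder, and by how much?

A, by 20.3 dB

A: GR = 30 − 30/12 = 27.5 dB.
B: GR = 12 − 12/2.5 = 7.2 dB.
Difference: 20.3 dB in favour of A.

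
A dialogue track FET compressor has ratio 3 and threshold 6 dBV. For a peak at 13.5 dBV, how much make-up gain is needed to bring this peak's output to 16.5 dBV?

Without make-up, output = threshold + overshoot/3 = 6 + 2.5 = 8.5 dBV.
Gap to target: 8 dB.

8 dB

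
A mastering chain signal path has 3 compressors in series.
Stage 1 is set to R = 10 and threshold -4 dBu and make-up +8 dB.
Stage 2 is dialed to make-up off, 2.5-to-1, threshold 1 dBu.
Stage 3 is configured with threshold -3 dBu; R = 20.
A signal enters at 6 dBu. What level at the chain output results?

Stage 1: 6 dBu is 10 dB over -4 dBu; at 10:1 that becomes 1 dB over, giving -3 dBu; +8 dB make-up → 5 dBu.
Stage 2: 5 dBu is 4 dB over 1 dBu; at 2.5:1 that becomes 1.6 dB over, giving 2.6 dBu.
Stage 3: 5.6 dB above -3 dBu, reduced 20:1 to 0.28 dB above → -2.72 dBu.

-2.72 dBu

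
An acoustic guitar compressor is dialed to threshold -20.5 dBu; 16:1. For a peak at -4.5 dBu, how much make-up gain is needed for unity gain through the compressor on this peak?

The peak compresses to -20.5 + 16/16 = -19.5 dBu.
To reach -4.5 dBu requires -4.5 − (-19.5) = 15 dB of make-up.

15 dB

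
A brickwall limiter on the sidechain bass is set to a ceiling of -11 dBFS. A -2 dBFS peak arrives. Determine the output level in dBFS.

A brickwall limiter is an ∞:1 compressor: any input above the ceiling is clamped to -11 dBFS.

-11 dBFS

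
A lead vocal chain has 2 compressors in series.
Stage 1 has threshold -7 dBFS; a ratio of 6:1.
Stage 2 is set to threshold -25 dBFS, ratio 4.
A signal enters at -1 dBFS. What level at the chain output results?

Stage 1: overshoot 6 dB → 6/6 = 1 dB → -6 dBFS.
Stage 2: 19 dB above -25 dBFS, reduced 4:1 to 4.75 dB above → -20.25 dBFS.

-20.25 dBFS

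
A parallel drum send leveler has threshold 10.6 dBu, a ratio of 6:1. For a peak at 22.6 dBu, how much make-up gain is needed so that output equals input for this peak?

The peak compresses to 10.6 + 12/6 = 12.6 dBu.
To reach 22.6 dBu requires 22.6 − 12.6 = 10 dB of make-up.

10 dB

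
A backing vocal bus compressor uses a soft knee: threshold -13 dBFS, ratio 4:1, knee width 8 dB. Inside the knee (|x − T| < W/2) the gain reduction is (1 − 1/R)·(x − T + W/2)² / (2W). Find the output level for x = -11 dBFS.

-12.6875 dBFS

x − T + W/2 = -11 − (-13) + 4 = 6.
GR = (1 − 1/4) × 6² / 16 = 0.75 × 36 / 16 = 1.6875 dB.
Output = -11 − 1.6875 = -12.6875 dBFS.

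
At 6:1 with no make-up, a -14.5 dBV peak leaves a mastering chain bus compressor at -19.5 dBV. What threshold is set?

Let T be the threshold. Output overshoot = (input overshoot)/R, so -19.5 − T = (-14.5 − T)/6.
6·(-19.5 − T) = -14.5 − T → 5·T = -117 − (-14.5) = -102.5.
T = -102.5/5 = -20.5 dBV.

-20.5 dBV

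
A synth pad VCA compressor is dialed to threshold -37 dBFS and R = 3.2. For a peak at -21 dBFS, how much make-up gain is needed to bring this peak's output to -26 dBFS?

6 dB

The peak compresses to -37 + 16/3.2 = -32 dBFS.
To reach -26 dBFS requires -26 − (-32) = 6 dB of make-up.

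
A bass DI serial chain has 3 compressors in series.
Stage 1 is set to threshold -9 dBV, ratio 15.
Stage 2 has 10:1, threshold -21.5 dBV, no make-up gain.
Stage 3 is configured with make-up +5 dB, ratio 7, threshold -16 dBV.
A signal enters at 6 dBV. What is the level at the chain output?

Stage 1: overshoot 15 dB → 15/15 = 1 dB → -8 dBV.
Stage 2: -8 dBV is 13.5 dB over -21.5 dBV; at 10:1 that becomes 1.35 dB over, giving -20.15 dBV.
Stage 3: below threshold (-20.15 ≤ -16); passes unchanged; make-up brings it to -15.15 dBV.

-15.15 dBV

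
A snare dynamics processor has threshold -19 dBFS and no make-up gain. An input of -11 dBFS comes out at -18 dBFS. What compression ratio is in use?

8:1

Input overshoot = -11 − (-19) = 8 dB; output overshoot = -18 − (-19) = 1 dB.
Ratio = 8 / 1 = 8.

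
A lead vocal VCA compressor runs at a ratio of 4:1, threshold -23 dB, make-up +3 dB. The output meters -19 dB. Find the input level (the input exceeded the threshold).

Remove make-up: -19 − 3 = -22 dB.
The compressed level sits -22 − (-23) = 1 dB over threshold.
Undo the ratio: input overshoot = 1 × 4 = 4 dB, giving input = -19 dB.

-19 dB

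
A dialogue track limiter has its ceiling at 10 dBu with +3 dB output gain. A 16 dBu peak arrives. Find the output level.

13 dBu

At ∞:1, everything above 10 dBu is held at the ceiling.
Output gain then adds 3 dB: 10 + 3 = 13 dBu.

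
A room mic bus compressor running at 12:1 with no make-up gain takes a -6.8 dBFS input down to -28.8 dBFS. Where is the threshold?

Gain reduction = -6.8 − (-28.8) = 22 dB; output overshoot = GR / (R − 1) = 22 / 11 = 2 dB.
Threshold = output − output overshoot = -28.8 − 2 = -30.8 dBFS.

-30.8 dBFS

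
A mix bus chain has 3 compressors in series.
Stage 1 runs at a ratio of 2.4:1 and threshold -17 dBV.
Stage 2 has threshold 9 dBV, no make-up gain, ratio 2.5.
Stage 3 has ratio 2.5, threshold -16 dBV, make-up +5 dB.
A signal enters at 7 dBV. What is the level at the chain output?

-7.4 dBV

Stage 1: 7 dBV is 24 dB over -17 dBV; at 2.4:1 that becomes 10 dB over, giving -7 dBV.
Stage 2: -7 dBV ≤ 9 dBV, so stage 2 doesn't engage; output -7 dBV.
Stage 3: overshoot 9 dB → 9/2.5 = 3.6 dB → -12.4 dBV; +5 dB make-up → -7.4 dBV.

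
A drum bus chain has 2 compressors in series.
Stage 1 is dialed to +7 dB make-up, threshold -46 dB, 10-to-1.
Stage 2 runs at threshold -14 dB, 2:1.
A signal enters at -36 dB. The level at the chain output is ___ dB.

-38 dB

Stage 1: -36 dB is 10 dB over -46 dB; at 10:1 that becomes 1 dB over, giving -45 dB; +7 dB make-up → -38 dB.
Stage 2: below threshold (-38 ≤ -14); passes unchanged; output -38 dB.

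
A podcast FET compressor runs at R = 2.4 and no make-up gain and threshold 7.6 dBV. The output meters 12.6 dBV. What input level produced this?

Post-compression overshoot = 12.6 − 7.6 = 5 dB.
Before 2.4:1 compression the overshoot was 5 × 2.4 = 12 dB, so input = 7.6 + 12 = 19.6 dBV.

19.6 dBV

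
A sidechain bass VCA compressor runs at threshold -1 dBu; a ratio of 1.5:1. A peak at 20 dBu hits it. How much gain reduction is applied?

7 dB

The signal is 21 dB above threshold.
A 1.5:1 ratio leaves 14 dB of that excess.
GR = overshoot in − overshoot out = 21 − 14 = 7 dB.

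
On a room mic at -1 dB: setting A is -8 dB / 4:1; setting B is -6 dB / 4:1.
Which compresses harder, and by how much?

A, by 1.5 dB

A: 7 dB over, compressed to 1.75 dB over, so 5.25 dB of GR.
B: 5 dB over, compressed to 1.25 dB over, so 3.75 dB of GR.
Difference: 1.5 dB in favour of A.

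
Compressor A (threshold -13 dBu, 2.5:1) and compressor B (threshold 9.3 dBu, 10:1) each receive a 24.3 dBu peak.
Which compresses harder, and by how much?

A: 37.3 dB over, compressed to 14.92 dB over, so 22.38 dB of GR.
B: 15 dB over, compressed to 1.5 dB over, so 13.5 dB of GR.
Difference: 8.88 dB in favour of A.

A, by 8.88 dB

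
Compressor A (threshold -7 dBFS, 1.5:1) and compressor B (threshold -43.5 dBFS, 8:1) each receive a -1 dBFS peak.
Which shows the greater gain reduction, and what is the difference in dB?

A: 6 dB over, compressed to 4 dB over, so 2 dB of GR.
B: 42.5 dB over, compressed to 5.3125 dB over, so 37.1875 dB of GR.
B reduces 35.1875 dB more.

B, by 35.1875 dB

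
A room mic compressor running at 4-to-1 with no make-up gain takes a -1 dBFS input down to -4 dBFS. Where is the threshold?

-5 dBFS

Gain reduction = -1 − (-4) = 3 dB; output overshoot = GR / (R − 1) = 3 / 3 = 1 dB.
Threshold = output − output overshoot = -4 − 1 = -5 dBFS.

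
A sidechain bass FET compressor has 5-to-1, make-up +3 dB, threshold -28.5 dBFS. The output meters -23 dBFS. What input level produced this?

-16 dBFS

Stripping the +3 dB make-up gives -26 dBFS at the gain stage.
That's 2.5 dB above the -28.5 dBFS threshold.
Before 5:1 compression the overshoot was 2.5 × 5 = 12.5 dB, so input = -28.5 + 12.5 = -16 dBFS.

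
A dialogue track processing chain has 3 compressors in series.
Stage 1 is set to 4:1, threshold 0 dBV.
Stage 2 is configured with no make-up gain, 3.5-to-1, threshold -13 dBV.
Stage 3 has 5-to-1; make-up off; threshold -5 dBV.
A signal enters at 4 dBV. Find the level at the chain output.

Stage 1: 4 dBV is 4 dB over 0 dBV; at 4:1 that becomes 1 dB over, giving 1 dBV.
Stage 2: 14 dB above -13 dBV, reduced 3.5:1 to 4 dB above → -9 dBV.
Stage 3: below threshold (-9 ≤ -5); passes unchanged; output -9 dBV.

-9 dBV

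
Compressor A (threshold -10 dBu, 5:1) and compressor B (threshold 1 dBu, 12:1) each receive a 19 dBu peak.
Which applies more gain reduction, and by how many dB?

A: overshoot 29 dB → output overshoot 5.8 dB → GR 23.2 dB.
B: overshoot 18 dB → output overshoot 1.5 dB → GR 16.5 dB.
A applies 6.7 dB more gain reduction.

A, by 6.7 dB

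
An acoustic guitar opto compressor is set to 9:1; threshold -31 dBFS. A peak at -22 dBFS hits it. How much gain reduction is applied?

-22 dBFS exceeds the threshold by 9 dB.
A 9:1 ratio leaves 1 dB of that excess.
So the signal is attenuated by 9 − 1 = 8 dB.

8 dB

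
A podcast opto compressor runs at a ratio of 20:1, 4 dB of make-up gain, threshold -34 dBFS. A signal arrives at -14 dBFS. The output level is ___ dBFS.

The input is 20 dB above the -34 dBFS threshold.
At 20:1 the overshoot is divided by 20, leaving 1 dB above threshold.
Output = -34 + 1 = -33 dBFS; make-up adds 4 dB, giving -29 dBFS.

-29 dBFS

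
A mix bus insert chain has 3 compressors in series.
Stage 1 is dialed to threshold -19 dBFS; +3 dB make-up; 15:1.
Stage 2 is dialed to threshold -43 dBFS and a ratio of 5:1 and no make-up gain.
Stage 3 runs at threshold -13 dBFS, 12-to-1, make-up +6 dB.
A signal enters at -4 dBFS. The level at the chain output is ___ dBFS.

-31.4 dBFS

Stage 1: 15 dB above -19 dBFS, reduced 15:1 to 1 dB above → -18 dBFS; +3 dB make-up → -15 dBFS.
Stage 2: 28 dB above -43 dBFS, reduced 5:1 to 5.6 dB above → -37.4 dBFS.
Stage 3: below threshold (-37.4 ≤ -13); passes unchanged; make-up brings it to -31.4 dBFS.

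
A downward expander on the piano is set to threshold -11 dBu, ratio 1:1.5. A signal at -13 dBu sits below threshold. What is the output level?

-14 dBu

Undershoot = (-11) − (-13) = 2 dB.
At 1:1.5, that expands to 3 dB under threshold.
Output = -11 − 3 = -14 dBu.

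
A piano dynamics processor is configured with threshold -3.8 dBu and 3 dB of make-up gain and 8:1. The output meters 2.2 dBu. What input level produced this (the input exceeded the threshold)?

Stripping the +3 dB make-up gives -0.8 dBu at the gain stage.
That's 3 dB above the -3.8 dBu threshold.
Undo the ratio: input overshoot = 3 × 8 = 24 dB, giving input = 20.2 dBu.

20.2 dBu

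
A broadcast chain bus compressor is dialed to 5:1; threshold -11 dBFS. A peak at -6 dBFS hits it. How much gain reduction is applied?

4 dB

Overshoot = -6 − (-11) = 5 dB.
After 5:1 compression the overshoot becomes 5/5 = 1 dB.
So the signal is attenuated by 5 − 1 = 4 dB.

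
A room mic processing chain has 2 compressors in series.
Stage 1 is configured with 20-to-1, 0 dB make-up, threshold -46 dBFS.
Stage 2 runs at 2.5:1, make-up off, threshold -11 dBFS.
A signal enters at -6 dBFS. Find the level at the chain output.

Stage 1: overshoot 40 dB → 40/20 = 2 dB → -44 dBFS.
Stage 2: below threshold (-44 ≤ -11); passes unchanged; output -44 dBFS.

-44 dBFS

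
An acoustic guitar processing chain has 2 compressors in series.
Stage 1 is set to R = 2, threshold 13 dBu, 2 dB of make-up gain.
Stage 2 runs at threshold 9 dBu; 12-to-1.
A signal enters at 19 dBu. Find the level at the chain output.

Stage 1: overshoot 6 dB → 6/2 = 3 dB → 16 dBu; +2 dB make-up → 18 dBu.
Stage 2: 18 dBu is 9 dB over 9 dBu; at 12:1 that becomes 0.75 dB over, giving 9.75 dBu.

9.75 dBu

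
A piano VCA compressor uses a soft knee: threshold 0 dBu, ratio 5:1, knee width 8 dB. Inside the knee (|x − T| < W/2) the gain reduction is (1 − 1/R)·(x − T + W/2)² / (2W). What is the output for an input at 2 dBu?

0.2 dBu

x − T + W/2 = 2 − 0 + 4 = 6.
GR = (1 − 1/5) × 6² / 16 = 0.8 × 36 / 16 = 1.8 dB.
Output = 2 − 1.8 = 0.2 dBu.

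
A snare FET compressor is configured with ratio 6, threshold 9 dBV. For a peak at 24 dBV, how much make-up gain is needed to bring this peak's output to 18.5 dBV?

7 dB

Overshoot 15 dB → 15/6 = 2.5 dB after compression, so the compressed level is 9 + 2.5 = 11.5 dBV.
Make-up = target − compressed = 18.5 − 11.5 = 7 dB.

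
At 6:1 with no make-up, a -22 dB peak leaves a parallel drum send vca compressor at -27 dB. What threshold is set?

-28 dB

Gain reduction = -22 − (-27) = 5 dB; output overshoot = GR / (R − 1) = 5 / 5 = 1 dB.
Threshold = output − output overshoot = -27 − 1 = -28 dB.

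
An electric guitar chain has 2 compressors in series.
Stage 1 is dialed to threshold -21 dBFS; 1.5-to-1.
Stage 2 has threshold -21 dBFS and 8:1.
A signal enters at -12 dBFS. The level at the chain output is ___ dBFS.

Stage 1: overshoot 9 dB → 9/1.5 = 6 dB → -15 dBFS.
Stage 2: 6 dB above -21 dBFS, reduced 8:1 to 0.75 dB above → -20.25 dBFS.

-20.25 dBFS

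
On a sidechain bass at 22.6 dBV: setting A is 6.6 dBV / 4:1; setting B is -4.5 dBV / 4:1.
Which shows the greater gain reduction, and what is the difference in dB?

A: GR = 16 − 16/4 = 12 dB.
B: GR = 27.1 − 27.1/4 = 20.325 dB.
Difference: 8.325 dB in favour of B.

B, by 8.325 dB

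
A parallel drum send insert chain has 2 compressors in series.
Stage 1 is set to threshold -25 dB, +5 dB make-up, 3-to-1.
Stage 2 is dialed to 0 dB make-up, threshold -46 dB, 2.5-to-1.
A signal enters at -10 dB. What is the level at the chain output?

Stage 1: overshoot 15 dB → 15/3 = 5 dB → -20 dB; +5 dB make-up → -15 dB.
Stage 2: 31 dB above -46 dB, reduced 2.5:1 to 12.4 dB above → -33.6 dB.

-33.6 dB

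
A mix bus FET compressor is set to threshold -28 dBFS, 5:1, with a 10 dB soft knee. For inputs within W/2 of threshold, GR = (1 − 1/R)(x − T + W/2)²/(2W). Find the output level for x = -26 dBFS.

-27.96 dBFS

x − T + W/2 = -26 − (-28) + 5 = 7.
GR = (1 − 1/5) × 7² / 20 = 0.8 × 49 / 20 = 1.96 dB.
Output = -26 − 1.96 = -27.96 dBFS.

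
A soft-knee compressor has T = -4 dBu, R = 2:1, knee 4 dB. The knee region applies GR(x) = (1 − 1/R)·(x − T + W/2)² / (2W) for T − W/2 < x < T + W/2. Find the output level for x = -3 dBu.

-3.5625 dBu

x − T + W/2 = -3 − (-4) + 2 = 3.
GR = (1 − 1/2) × 3² / 8 = 0.5 × 9 / 8 = 0.5625 dB.
Output = -3 − 0.5625 = -3.5625 dBu.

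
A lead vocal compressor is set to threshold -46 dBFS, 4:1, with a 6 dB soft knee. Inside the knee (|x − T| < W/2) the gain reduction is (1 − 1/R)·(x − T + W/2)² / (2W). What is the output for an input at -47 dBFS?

x − T + W/2 = -47 − (-46) + 3 = 2.
GR = (1 − 1/4) × 2² / 12 = 0.75 × 4 / 12 = 0.25 dB.
Output = -47 − 0.25 = -47.25 dBFS.

-47.25 dBFS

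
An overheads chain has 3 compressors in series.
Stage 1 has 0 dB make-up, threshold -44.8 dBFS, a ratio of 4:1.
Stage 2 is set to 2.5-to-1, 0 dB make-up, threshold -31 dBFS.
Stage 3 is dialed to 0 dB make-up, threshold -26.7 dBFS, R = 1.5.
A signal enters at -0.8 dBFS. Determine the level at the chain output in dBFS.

Stage 1: -0.8 dBFS is 44 dB over -44.8 dBFS; at 4:1 that becomes 11 dB over, giving -33.8 dBFS.
Stage 2: below threshold (-33.8 ≤ -31); passes unchanged; output -33.8 dBFS.
Stage 3: -33.8 dBFS ≤ -26.7 dBFS, so stage 3 doesn't engage; output -33.8 dBFS.

-33.8 dBFS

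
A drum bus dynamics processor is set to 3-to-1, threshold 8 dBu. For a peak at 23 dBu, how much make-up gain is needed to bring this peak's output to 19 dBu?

The peak compresses to 8 + 15/3 = 13 dBu.
To reach 19 dBu requires 19 − 13 = 6 dB of make-up.

6 dB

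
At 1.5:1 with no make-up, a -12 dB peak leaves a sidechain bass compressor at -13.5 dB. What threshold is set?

Let T be the threshold. Output overshoot = (input overshoot)/R, so -13.5 − T = (-12 − T)/1.5.
1.5·(-13.5 − T) = -12 − T → 0.5·T = -20.25 − (-12) = -8.25.
T = -8.25/0.5 = -16.5 dB.

-16.5 dB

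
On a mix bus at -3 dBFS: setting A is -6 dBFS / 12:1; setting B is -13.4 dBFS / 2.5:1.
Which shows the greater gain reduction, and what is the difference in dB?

A: 3 dB over, compressed to 0.25 dB over, so 2.75 dB of GR.
B: 10.4 dB over, compressed to 4.16 dB over, so 6.24 dB of GR.
B applies 3.49 dB more gain reduction.

B, by 3.49 dB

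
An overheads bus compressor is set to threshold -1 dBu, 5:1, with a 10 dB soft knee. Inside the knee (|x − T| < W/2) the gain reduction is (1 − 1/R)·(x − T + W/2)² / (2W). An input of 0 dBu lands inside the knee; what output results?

-1.44 dBu

x − T + W/2 = 0 − (-1) + 5 = 6.
GR = (1 − 1/5) × 6² / 20 = 0.8 × 36 / 20 = 1.44 dB.
Output = 0 − 1.44 = -1.44 dBu.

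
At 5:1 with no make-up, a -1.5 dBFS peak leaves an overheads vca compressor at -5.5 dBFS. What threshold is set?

Gain reduction = -1.5 − (-5.5) = 4 dB; output overshoot = GR / (R − 1) = 4 / 4 = 1 dB.
Threshold = output − output overshoot = -5.5 − 1 = -6.5 dBFS.

-6.5 dBFS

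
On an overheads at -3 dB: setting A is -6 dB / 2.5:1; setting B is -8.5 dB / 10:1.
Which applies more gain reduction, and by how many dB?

A: 3 dB over, compressed to 1.2 dB over, so 1.8 dB of GR.
B: 5.5 dB over, compressed to 0.55 dB over, so 4.95 dB of GR.
Difference: 3.15 dB in favour of B.

B, by 3.15 dB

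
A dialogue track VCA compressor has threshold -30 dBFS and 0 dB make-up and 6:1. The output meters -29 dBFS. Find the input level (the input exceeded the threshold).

-24 dBFS

That's 1 dB above the -30 dBFS threshold.
Before 6:1 compression the overshoot was 1 × 6 = 6 dB, so input = -30 + 6 = -24 dBFS.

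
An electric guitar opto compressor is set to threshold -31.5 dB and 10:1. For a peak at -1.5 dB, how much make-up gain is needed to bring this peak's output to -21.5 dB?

7 dB

Overshoot 30 dB → 30/10 = 3 dB after compression, so the compressed level is -31.5 + 3 = -28.5 dB.
Make-up = target − compressed = -21.5 − (-28.5) = 7 dB.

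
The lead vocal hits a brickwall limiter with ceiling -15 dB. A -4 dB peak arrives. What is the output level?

The limiter clamps the peak to its -15 dB ceiling.

-15 dB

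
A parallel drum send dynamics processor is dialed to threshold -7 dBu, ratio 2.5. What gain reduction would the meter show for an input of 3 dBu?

The signal is 10 dB above threshold.
A 2.5:1 ratio leaves 4 dB of that excess.
So the signal is attenuated by 10 − 4 = 6 dB.

6 dB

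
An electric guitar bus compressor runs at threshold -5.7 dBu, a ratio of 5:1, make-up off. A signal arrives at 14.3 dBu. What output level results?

-1.7 dBu

Overshoot: 14.3 − (-5.7) = 20 dB.
5:1 compression reduces that to 20/5 = 4 dB over.
That puts the output at -1.7 dBu.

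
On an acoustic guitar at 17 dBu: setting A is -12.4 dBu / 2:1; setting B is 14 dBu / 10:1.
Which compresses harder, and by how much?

A: 29.4 dB over, compressed to 14.7 dB over, so 14.7 dB of GR.
B: 3 dB over, compressed to 0.3 dB over, so 2.7 dB of GR.
Difference: 12 dB in favour of A.

A, by 12 dB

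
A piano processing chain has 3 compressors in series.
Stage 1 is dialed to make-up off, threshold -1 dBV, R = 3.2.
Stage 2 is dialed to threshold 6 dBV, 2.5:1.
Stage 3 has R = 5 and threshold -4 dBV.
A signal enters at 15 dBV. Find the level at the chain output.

-2.4 dBV

Stage 1: overshoot 16 dB → 16/3.2 = 5 dB → 4 dBV.
Stage 2: 4 dBV is at or below the 6 dBV threshold — no compression; output 4 dBV.
Stage 3: 4 dBV is 8 dB over -4 dBV; at 5:1 that becomes 1.6 dB over, giving -2.4 dBV.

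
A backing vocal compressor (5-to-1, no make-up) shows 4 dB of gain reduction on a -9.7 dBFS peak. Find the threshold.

-14.7 dBFS

Let T be the threshold. Output overshoot = (input overshoot)/R, so -13.7 − T = (-9.7 − T)/5.
5·(-13.7 − T) = -9.7 − T → 4·T = -68.5 − (-9.7) = -58.8.
T = -58.8/4 = -14.7 dBFS.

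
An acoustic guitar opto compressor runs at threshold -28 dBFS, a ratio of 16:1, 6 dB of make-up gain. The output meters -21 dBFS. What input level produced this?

Stripping the +6 dB make-up gives -27 dBFS at the gain stage.
Post-compression overshoot = -27 − (-28) = 1 dB.
Undo the ratio: input overshoot = 1 × 16 = 16 dB, giving input = -12 dBFS.

-12 dBFS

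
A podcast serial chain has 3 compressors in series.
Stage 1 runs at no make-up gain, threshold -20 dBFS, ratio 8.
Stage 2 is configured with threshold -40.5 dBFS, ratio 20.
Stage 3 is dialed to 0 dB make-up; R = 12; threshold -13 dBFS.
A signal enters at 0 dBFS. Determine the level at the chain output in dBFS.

Stage 1: 0 dBFS is 20 dB over -20 dBFS; at 8:1 that becomes 2.5 dB over, giving -17.5 dBFS.
Stage 2: 23 dB above -40.5 dBFS, reduced 20:1 to 1.15 dB above → -39.35 dBFS.
Stage 3: -39.35 dBFS ≤ -13 dBFS, so stage 3 doesn't engage; output -39.35 dBFS.

-39.35 dBFS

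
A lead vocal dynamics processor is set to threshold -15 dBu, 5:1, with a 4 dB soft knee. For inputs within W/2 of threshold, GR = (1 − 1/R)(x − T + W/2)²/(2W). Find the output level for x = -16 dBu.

x − T + W/2 = -16 − (-15) + 2 = 1.
GR = (1 − 1/5) × 1² / 8 = 0.8 × 1 / 8 = 0.1 dB.
Output = -16 − 0.1 = -16.1 dBu.

-16.1 dBu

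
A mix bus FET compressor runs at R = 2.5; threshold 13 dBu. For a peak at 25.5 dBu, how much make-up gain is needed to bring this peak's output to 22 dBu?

4 dB

The peak compresses to 13 + 12.5/2.5 = 18 dBu.
To reach 22 dBu requires 22 − 18 = 4 dB of make-up.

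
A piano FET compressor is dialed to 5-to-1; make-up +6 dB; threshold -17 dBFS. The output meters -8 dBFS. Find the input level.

Stripping the +6 dB make-up gives -14 dBFS at the gain stage.
The compressed level sits -14 − (-17) = 3 dB over threshold.
Undo the ratio: input overshoot = 3 × 5 = 15 dB, giving input = -2 dBFS.

-2 dBFS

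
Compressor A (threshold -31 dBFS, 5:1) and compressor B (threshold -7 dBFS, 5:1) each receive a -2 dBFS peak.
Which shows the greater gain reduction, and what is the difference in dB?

A: overshoot 29 dB → output overshoot 5.8 dB → GR 23.2 dB.
B: overshoot 5 dB → output overshoot 1 dB → GR 4 dB.
A applies 19.2 dB more gain reduction.

A, by 19.2 dB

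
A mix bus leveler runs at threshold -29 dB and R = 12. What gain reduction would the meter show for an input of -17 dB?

The signal is 12 dB above threshold.
After 12:1 compression the overshoot becomes 12/12 = 1 dB.
GR = overshoot in − overshoot out = 12 − 1 = 11 dB.

11 dB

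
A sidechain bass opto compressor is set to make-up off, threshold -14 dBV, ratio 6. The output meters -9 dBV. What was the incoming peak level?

16 dBV

The compressed level sits -9 − (-14) = 5 dB over threshold.
Input overshoot = R × output overshoot = 30 dB → input = -14 + 30 = 16 dBV.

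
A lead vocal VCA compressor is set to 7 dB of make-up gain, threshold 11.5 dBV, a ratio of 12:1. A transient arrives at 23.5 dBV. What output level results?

19.5 dBV

23.5 dBV sits 12 dB over threshold.
At 12:1 the overshoot is divided by 12, leaving 1 dB above threshold.
So the level is 11.5 + 1 = 12.5 dBV; make-up adds 7 dB, giving 19.5 dBV.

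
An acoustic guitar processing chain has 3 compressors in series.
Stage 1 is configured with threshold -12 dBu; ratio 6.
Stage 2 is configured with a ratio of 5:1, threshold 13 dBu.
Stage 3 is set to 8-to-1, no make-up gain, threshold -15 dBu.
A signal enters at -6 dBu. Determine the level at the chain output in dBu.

Stage 1: -6 dBu is 6 dB over -12 dBu; at 6:1 that becomes 1 dB over, giving -11 dBu.
Stage 2: -11 dBu is at or below the 13 dBu threshold — no compression; output -11 dBu.
Stage 3: 4 dB above -15 dBu, reduced 8:1 to 0.5 dB above → -14.5 dBu.

-14.5 dBu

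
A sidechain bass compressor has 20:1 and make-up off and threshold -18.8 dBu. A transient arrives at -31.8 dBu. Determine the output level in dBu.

-31.8 dBu

-31.8 dBu is 13 dB below the -18.8 dBu threshold, so no gain reduction is applied.
Output = input = -31.8 dBu.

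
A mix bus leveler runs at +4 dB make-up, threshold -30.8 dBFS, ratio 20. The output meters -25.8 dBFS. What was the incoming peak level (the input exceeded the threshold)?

-10.8 dBFS

Before make-up, the level was -25.8 − 4 = -29.8 dBFS.
Post-compression overshoot = -29.8 − (-30.8) = 1 dB.
Before 20:1 compression the overshoot was 1 × 20 = 20 dB, so input = -30.8 + 20 = -10.8 dBFS.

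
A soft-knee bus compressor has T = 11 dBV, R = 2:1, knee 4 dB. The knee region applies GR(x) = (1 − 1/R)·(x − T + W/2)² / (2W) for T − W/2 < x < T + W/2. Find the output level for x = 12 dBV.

11.4375 dBV

x − T + W/2 = 12 − 11 + 2 = 3.
GR = (1 − 1/2) × 3² / 8 = 0.5 × 9 / 8 = 0.5625 dB.
Output = 12 − 0.5625 = 11.4375 dBV.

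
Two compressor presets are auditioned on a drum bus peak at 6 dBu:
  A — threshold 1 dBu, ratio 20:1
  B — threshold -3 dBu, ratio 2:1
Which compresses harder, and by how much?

A: overshoot 5 dB → output overshoot 0.25 dB → GR 4.75 dB.
B: overshoot 9 dB → output overshoot 4.5 dB → GR 4.5 dB.
A applies 0.25 dB more gain reduction.

A, by 0.25 dB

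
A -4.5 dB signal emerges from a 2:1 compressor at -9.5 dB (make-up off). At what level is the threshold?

Gain reduction = -4.5 − (-9.5) = 5 dB; output overshoot = GR / (R − 1) = 5 / 1 = 5 dB.
Threshold = output − output overshoot = -9.5 − 5 = -14.5 dB.

-14.5 dB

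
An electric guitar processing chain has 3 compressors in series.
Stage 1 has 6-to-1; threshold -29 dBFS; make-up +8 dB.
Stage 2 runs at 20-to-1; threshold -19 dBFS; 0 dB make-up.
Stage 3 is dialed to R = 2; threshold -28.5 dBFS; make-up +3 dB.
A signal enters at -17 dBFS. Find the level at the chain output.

-20.75 dBFS

Stage 1: overshoot 12 dB → 12/6 = 2 dB → -27 dBFS; +8 dB make-up → -19 dBFS.
Stage 2: -19 dBFS ≤ -19 dBFS, so stage 2 doesn't engage; output -19 dBFS.
Stage 3: -19 dBFS is 9.5 dB over -28.5 dBFS; at 2:1 that becomes 4.75 dB over, giving -23.75 dBFS; +3 dB make-up → -20.75 dBFS.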